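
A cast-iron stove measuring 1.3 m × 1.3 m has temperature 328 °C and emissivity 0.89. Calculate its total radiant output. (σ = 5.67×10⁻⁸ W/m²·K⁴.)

P ≈ 11100 W

A = 1.3 × 1.3 = 1.69 m².
328 °C = 601 K.
Stefan–Boltzmann: P = εσAT⁴ = 0.89 × 5.67×10⁻⁸ × 1.69 × (601)⁴ = 0.89 × 5.67×10⁻⁸ × 1.69 × 1.30×10^11.
P = 11100 W.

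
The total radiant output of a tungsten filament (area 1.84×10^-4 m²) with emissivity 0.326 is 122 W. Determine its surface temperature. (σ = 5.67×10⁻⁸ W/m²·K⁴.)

From P = εσAT⁴, T = (P / εσA)^(1/4) = (122 / (0.326 × 5.67×10⁻⁸ × 1.84×10^-4))^(1/4).
T = (3.59×10^13)^(1/4) = 2450 K.

T ≈ 2450 K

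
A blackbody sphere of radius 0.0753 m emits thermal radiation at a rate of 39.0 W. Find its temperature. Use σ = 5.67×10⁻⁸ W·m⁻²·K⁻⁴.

T ≈ 313 K

A = 4πr² = 4π × (0.0753)² = 0.0713 m².
From P = σAT⁴, T = (P / σA)^(1/4) = (39.0 / (5.67×10⁻⁸ × 0.0713))^(1/4).
T = (9.65×10^9)^(1/4) = 313 K.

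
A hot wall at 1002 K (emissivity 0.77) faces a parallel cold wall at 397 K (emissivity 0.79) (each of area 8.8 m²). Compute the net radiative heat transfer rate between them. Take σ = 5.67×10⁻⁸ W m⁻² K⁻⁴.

Q ≈ 3.14×10^5 W

For two large parallel gray plates, q = σ(T₁⁴ − T₂⁴) / (1/ε₁ + 1/ε₂ − 1).
1/ε₁ + 1/ε₂ − 1 = 1/0.77 + 1/0.79 − 1 = 1.565.
T₁⁴ − T₂⁴ = 1.01×10^12 − 2.48×10^10 = 9.83×10^11 K⁴.
q = 5.67×10⁻⁸ × 9.83×10^11 / 1.565 = 35600 W/m².
Q = q·A = 35600 × 8.8 = 3.14×10^5 W.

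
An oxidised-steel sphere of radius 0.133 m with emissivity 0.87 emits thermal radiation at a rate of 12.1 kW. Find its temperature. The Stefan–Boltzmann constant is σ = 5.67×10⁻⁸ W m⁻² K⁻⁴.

T ≈ 1020 K

A = 4πr² = 4π × (0.133)² = 0.222 m².
From P = εσAT⁴, T = (P / εσA)^(1/4) = (12100 / (0.87 × 5.67×10⁻⁸ × 0.222))^(1/4).
T = (1.10×10^12)^(1/4) = 1020 K.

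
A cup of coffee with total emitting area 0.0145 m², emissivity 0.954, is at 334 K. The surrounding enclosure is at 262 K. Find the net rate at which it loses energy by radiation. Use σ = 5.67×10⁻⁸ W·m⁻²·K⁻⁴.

Q ≈ 6.07 W

Q = εσA(T⁴ − T_s⁴). T⁴ − T_s⁴ = (334)⁴ − (262)⁴ = 1.24×10^10 − 4.71×10^9 = 7.73×10^9 K⁴.
Q = 0.954 × 5.67×10⁻⁸ × 0.0145 × 7.73×10^9 = 6.07 W.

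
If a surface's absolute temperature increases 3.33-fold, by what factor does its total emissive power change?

P ∝ T⁴, so the power scales as (3.33)⁴ = 123.

factor ≈ 123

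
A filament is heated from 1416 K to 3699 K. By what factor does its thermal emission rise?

P ∝ T⁴, so the ratio is (3699/1416)⁴ = (2.612)⁴ = 46.6.

ratio ≈ 46.6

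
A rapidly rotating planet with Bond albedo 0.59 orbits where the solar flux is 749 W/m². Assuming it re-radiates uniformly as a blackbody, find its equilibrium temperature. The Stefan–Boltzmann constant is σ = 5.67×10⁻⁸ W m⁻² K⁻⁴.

T ≈ 192 K

Power absorbed = (1−a)S·πR²; power emitted = 4πR²σT⁴. Equating and cancelling πR²:
T = ((1−a)S / 4σ)^(1/4) = (307 / (4 × 5.67×10⁻⁸))^(1/4) = (1.35×10^9)^(1/4).
T = 192 K.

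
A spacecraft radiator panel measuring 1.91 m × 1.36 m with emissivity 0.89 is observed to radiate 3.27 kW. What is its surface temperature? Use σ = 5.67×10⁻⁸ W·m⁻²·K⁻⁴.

T ≈ 397 K

A = 1.91 × 1.36 = 2.60 m².
From P = εσAT⁴, T = (P / εσA)^(1/4) = (3270 / (0.89 × 5.67×10⁻⁸ × 2.60))^(1/4).
T = (2.49×10^10)^(1/4) = 397 K.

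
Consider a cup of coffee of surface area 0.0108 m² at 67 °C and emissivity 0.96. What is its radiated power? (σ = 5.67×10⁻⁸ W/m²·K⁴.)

P ≈ 7.86 W

67 °C = 340 K.
P = εσAT⁴ = 0.96 × 5.67×10⁻⁸ × 0.0108 × (340)⁴ = 0.96 × 5.67×10⁻⁸ × 0.0108 × 1.34×10^10.
P = 7.86 W.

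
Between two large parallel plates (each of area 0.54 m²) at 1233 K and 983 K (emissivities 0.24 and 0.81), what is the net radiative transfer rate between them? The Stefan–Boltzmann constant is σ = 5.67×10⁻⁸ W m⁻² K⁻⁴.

Q ≈ 9580 W

For two large parallel gray plates, q = σ(T₁⁴ − T₂⁴) / (1/ε₁ + 1/ε₂ − 1).
1/ε₁ + 1/ε₂ − 1 = 1/0.24 + 1/0.81 − 1 = 4.401.
T₁⁴ − T₂⁴ = 2.31×10^12 − 9.34×10^11 = 1.38×10^12 K⁴.
q = 5.67×10⁻⁸ × 1.38×10^12 / 4.401 = 17700 W/m².
Q = q·A = 17700 × 0.54 = 9580 W.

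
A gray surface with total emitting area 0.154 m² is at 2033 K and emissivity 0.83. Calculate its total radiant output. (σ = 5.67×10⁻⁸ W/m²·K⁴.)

P ≈ 1.24×10^5 W

P = εσAT⁴ = 0.83 × 5.67×10⁻⁸ × 0.154 × (2033)⁴ = 0.83 × 5.67×10⁻⁸ × 0.154 × 1.71×10^13.
P = 1.24×10^5 W.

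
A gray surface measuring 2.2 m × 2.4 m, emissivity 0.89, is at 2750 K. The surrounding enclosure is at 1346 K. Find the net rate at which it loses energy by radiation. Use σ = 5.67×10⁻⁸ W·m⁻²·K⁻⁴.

A = 2.2 × 2.4 = 5.28 m².
Q = εσA(T⁴ − T_s⁴). T⁴ − T_s⁴ = (2750)⁴ − (1346)⁴ = 5.72×10^13 − 3.28×10^12 = 5.39×10^13 K⁴.
Q = 0.89 × 5.67×10⁻⁸ × 5.28 × 5.39×10^13 = 1.44×10^7 W.

Q ≈ 1.44×10^7 W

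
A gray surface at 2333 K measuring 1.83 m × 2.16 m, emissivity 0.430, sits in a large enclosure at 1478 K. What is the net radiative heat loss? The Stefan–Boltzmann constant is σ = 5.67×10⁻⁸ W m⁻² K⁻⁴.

A = 1.83 × 2.16 = 3.95 m².
Q = εσA(T⁴ − T_s⁴). T⁴ − T_s⁴ = (2333)⁴ − (1478)⁴ = 2.96×10^13 − 4.77×10^12 = 2.49×10^13 K⁴.
Q = 0.430 × 5.67×10⁻⁸ × 3.95 × 2.49×10^13 = 2.40×10^6 W.

Q ≈ 2.40×10^6 W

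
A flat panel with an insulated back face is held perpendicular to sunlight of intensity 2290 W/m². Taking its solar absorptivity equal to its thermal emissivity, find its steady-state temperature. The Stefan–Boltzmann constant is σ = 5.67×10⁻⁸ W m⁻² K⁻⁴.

Absorbed flux αS = emitted flux εσT⁴ (one radiating face); with α = ε, T = (S/σ)^(1/4).
T = (2290 / 5.67×10⁻⁸)^(1/4) = (4.04×10^10)^(1/4).
T = 448 K.

T ≈ 448 K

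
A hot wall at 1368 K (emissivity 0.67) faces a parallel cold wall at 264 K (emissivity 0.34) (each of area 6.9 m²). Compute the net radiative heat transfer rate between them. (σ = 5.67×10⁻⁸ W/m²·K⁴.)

For two large parallel gray plates, q = σ(T₁⁴ − T₂⁴) / (1/ε₁ + 1/ε₂ − 1).
1/ε₁ + 1/ε₂ − 1 = 1/0.67 + 1/0.34 − 1 = 3.434.
T₁⁴ − T₂⁴ = 3.50×10^12 − 4.86×10^9 = 3.50×10^12 K⁴.
q = 5.67×10⁻⁸ × 3.50×10^12 / 3.434 = 57800 W/m².
Q = q·A = 57800 × 6.9 = 3.98×10^5 W.

Q ≈ 3.98×10^5 W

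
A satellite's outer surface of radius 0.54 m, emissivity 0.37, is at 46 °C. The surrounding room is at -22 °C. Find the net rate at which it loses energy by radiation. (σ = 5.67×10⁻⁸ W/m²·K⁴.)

A = 4πr² = 4π × (0.54)² = 3.66 m².
Convert: 46 °C = 319 K; -22 °C = 251 K.
Q = εσA(T⁴ − T_s⁴). T⁴ − T_s⁴ = (319)⁴ − (251)⁴ = 1.04×10^10 − 3.97×10^9 = 6.39×10^9 K⁴.
Q = 0.37 × 5.67×10⁻⁸ × 3.66 × 6.39×10^9 = 491 W.

Q ≈ 491 W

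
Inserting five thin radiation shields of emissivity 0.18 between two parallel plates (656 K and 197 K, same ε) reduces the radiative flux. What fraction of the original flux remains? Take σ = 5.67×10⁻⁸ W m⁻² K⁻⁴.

ratio ≈ 0.167

With N identical shields there are N+1 = 6 gaps in series, each with the same radiative resistance, so the flux falls to 1/(N+1) of its unshielded value.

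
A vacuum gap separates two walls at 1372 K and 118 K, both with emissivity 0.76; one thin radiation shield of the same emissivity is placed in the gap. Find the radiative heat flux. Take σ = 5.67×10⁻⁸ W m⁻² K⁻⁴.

Each of the 2 gaps contributes resistance (2/ε − 1) = 2/0.76 − 1 = 1.632; total = 3.263.
q = σ(T₁⁴ − T₂⁴) / 3.263 = 5.67×10⁻⁸ × 3.54×10^12 / 3.263 = 61600 W/m².

q ≈ 61600 W/m²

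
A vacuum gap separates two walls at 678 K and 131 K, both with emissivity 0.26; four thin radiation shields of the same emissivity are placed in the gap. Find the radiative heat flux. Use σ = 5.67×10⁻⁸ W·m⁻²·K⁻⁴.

Each of the 5 gaps contributes resistance (2/ε − 1) = 2/0.26 − 1 = 6.692; total = 33.46.
q = σ(T₁⁴ − T₂⁴) / 33.46 = 5.67×10⁻⁸ × 2.11×10^11 / 33.46 = 358 W/m².

q ≈ 358 W/m²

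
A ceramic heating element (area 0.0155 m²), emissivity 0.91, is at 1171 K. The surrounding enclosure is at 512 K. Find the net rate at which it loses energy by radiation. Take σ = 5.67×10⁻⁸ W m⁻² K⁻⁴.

Q = εσA(T⁴ − T_s⁴). T⁴ − T_s⁴ = (1171)⁴ − (512)⁴ = 1.88×10^12 − 6.87×10^10 = 1.81×10^12 K⁴.
Q = 0.91 × 5.67×10⁻⁸ × 0.0155 × 1.81×10^12 = 1450 W.

Q ≈ 1450 W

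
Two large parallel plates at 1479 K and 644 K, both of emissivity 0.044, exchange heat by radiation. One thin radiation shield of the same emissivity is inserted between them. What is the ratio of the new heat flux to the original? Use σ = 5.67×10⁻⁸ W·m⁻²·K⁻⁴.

ratio ≈ 0.500

With N identical shields there are N+1 = 2 gaps in series, each with the same radiative resistance, so the flux falls to 1/(N+1) of its unshielded value.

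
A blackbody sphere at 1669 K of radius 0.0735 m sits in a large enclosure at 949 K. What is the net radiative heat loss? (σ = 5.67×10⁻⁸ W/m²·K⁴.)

A = 4πr² = 4π × (0.0735)² = 0.0679 m².
Q = σA(T⁴ − T_s⁴). T⁴ − T_s⁴ = (1669)⁴ − (949)⁴ = 7.76×10^12 − 8.11×10^11 = 6.95×10^12 K⁴.
Q = 5.67×10⁻⁸ × 0.0679 × 6.95×10^12 = 26700 W.

Q ≈ 26700 W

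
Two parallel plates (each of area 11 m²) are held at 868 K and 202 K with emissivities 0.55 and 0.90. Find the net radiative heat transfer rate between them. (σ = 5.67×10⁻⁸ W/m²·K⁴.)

For two large parallel gray plates, q = σ(T₁⁴ − T₂⁴) / (1/ε₁ + 1/ε₂ − 1).
1/ε₁ + 1/ε₂ − 1 = 1/0.55 + 1/0.90 − 1 = 1.929.
T₁⁴ − T₂⁴ = 5.68×10^11 − 1.66×10^9 = 5.66×10^11 K⁴.
q = 5.67×10⁻⁸ × 5.66×10^11 / 1.929 = 16600 W/m².
Q = q·A = 16600 × 11 = 1.83×10^5 W.

Q ≈ 1.83×10^5 W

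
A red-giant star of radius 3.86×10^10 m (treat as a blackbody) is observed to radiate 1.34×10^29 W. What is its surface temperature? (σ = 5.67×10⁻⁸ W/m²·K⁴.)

A = 4πr² = 4π × (3.86×10^10)² = 1.87×10^22 m².
From P = σAT⁴, T = (P / σA)^(1/4) = (1.34×10^29 / (5.67×10⁻⁸ × 1.87×10^22))^(1/4).
T = (1.26×10^14)^(1/4) = 3350 K.

T ≈ 3350 K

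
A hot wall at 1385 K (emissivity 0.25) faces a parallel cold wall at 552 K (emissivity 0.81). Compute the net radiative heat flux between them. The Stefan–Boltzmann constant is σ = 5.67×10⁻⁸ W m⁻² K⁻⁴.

For two large parallel gray plates, q = σ(T₁⁴ − T₂⁴) / (1/ε₁ + 1/ε₂ − 1).
1/ε₁ + 1/ε₂ − 1 = 1/0.25 + 1/0.81 − 1 = 4.235.
T₁⁴ − T₂⁴ = 3.68×10^12 − 9.28×10^10 = 3.59×10^12 K⁴.
q = 5.67×10⁻⁸ × 3.59×10^12 / 4.235 = 48000 W/m².

q ≈ 48000 W/m²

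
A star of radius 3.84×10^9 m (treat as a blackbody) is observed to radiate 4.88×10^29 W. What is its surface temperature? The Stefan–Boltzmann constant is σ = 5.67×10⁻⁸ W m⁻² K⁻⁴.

A = 4πr² = 4π × (3.84×10^9)² = 1.85×10^20 m².
From P = σAT⁴, T = (P / σA)^(1/4) = (4.88×10^29 / (5.67×10⁻⁸ × 1.85×10^20))^(1/4).
T = (4.64×10^16)^(1/4) = 14700 K.

T ≈ 14700 K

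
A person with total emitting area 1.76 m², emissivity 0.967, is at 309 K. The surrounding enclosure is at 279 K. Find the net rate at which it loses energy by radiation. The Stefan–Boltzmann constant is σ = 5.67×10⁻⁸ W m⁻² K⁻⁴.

Q = εσA(T⁴ − T_s⁴). T⁴ − T_s⁴ = (309)⁴ − (279)⁴ = 9.12×10^9 − 6.06×10^9 = 3.06×10^9 K⁴.
Q = 0.967 × 5.67×10⁻⁸ × 1.76 × 3.06×10^9 = 295 W.

Q ≈ 295 W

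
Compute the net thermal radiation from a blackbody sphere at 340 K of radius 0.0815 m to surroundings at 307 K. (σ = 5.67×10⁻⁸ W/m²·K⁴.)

Q ≈ 21.2 W

A = 4πr² = 4π × (0.0815)² = 0.0835 m².
Q = σA(T⁴ − T_s⁴). T⁴ − T_s⁴ = (340)⁴ − (307)⁴ = 1.34×10^10 − 8.88×10^9 = 4.48×10^9 K⁴.
Q = 5.67×10⁻⁸ × 0.0835 × 4.48×10^9 = 21.2 W.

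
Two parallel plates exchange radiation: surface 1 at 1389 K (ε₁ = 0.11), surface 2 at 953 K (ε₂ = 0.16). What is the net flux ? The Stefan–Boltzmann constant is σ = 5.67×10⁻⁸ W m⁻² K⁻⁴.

q ≈ 11500 W/m²

For two large parallel gray plates, q = σ(T₁⁴ − T₂⁴) / (1/ε₁ + 1/ε₂ − 1).
1/ε₁ + 1/ε₂ − 1 = 1/0.11 + 1/0.16 − 1 = 14.34.
T₁⁴ − T₂⁴ = 3.72×10^12 − 8.25×10^11 = 2.90×10^12 K⁴.
q = 5.67×10⁻⁸ × 2.90×10^12 / 14.34 = 11500 W/m².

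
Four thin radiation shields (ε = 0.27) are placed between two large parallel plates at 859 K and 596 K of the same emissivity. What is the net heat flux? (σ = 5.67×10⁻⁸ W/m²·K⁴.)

q ≈ 740 W/m²

Each of the 5 gaps contributes resistance (2/ε − 1) = 2/0.27 − 1 = 6.407; total = 32.04.
q = σ(T₁⁴ − T₂⁴) / 32.04 = 5.67×10⁻⁸ × 4.18×10^11 / 32.04 = 740 W/m².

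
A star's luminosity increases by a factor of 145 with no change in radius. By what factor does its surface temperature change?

P ∝ T⁴ ⇒ T ∝ P^(1/4), so T scales by (145)^(1/4) = 3.47.

factor ≈ 3.47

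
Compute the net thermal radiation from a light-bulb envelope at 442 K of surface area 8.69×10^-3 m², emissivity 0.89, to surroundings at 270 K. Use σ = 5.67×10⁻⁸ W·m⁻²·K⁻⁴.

Q = εσA(T⁴ − T_s⁴). T⁴ − T_s⁴ = (442)⁴ − (270)⁴ = 3.82×10^10 − 5.31×10^9 = 3.29×10^10 K⁴.
Q = 0.89 × 5.67×10⁻⁸ × 8.69×10^-3 × 3.29×10^10 = 14.4 W.

Q ≈ 14.4 W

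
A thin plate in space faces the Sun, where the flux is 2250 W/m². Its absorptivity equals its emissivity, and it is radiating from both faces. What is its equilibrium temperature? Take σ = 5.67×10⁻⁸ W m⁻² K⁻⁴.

Absorbed flux αS = emitted flux 2εσT⁴ per unit area; with α = ε this gives T = (S/2σ)^(1/4).
T = (2250 / (2 × 5.67×10⁻⁸))^(1/4) = (1.98×10^10)^(1/4).
T = 375 K.

T ≈ 375 K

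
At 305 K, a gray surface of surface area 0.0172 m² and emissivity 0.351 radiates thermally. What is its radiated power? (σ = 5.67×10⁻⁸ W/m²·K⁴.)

P ≈ 2.96 W

P = εσAT⁴ = 0.351 × 5.67×10⁻⁸ × 0.0172 × (305)⁴ = 0.351 × 5.67×10⁻⁸ × 0.0172 × 8.65×10^9.
P = 2.96 W.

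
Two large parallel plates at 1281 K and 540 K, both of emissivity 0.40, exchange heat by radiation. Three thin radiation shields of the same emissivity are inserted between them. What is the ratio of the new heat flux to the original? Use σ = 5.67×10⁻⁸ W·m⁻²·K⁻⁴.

ratio ≈ 0.250

With N identical shields there are N+1 = 4 gaps in series, each with the same radiative resistance, so the flux falls to 1/(N+1) of its unshielded value.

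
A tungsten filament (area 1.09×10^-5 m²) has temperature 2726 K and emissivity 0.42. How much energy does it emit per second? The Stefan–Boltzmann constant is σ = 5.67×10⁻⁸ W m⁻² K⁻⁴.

P ≈ 14.3 W

Stefan–Boltzmann: P = εσAT⁴ = 0.42 × 5.67×10⁻⁸ × 1.09×10^-5 × (2726)⁴ = 0.42 × 5.67×10⁻⁸ × 1.09×10^-5 × 5.52×10^13.
P = 14.3 W.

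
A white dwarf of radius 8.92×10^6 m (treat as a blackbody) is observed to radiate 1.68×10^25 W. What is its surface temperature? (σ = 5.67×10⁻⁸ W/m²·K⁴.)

A = 4πr² = 4π × (8.92×10^6)² = 10.00×10^14 m².
From P = σAT⁴, T = (P / σA)^(1/4) = (1.68×10^25 / (5.67×10⁻⁸ × 10.00×10^14))^(1/4).
T = (2.96×10^17)^(1/4) = 23300 K.

T ≈ 23300 K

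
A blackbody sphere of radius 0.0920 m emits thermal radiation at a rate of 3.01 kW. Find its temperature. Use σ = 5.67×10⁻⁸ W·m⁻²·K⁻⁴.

T ≈ 841 K

A = 4πr² = 4π × (0.0920)² = 0.106 m².
From P = σAT⁴, T = (P / σA)^(1/4) = (3010 / (5.67×10⁻⁸ × 0.106))^(1/4).
T = (4.99×10^11)^(1/4) = 841 K.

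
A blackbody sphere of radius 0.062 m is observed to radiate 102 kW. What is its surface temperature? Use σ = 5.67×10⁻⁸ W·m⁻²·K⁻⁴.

A = 4πr² = 4π × (0.062)² = 0.0483 m².
From P = σAT⁴, T = (P / σA)^(1/4) = (1.02×10^5 / (5.67×10⁻⁸ × 0.0483))^(1/4).
T = (3.72×10^13)^(1/4) = 2470 K.

T ≈ 2470 K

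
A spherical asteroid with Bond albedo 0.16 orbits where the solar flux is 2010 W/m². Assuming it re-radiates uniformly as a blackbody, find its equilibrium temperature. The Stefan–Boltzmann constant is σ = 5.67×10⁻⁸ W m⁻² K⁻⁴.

Power absorbed = (1−a)S·πR²; power emitted = 4πR²σT⁴. Equating and cancelling πR²:
T = ((1−a)S / 4σ)^(1/4) = (1690 / (4 × 5.67×10⁻⁸))^(1/4) = (7.44×10^9)^(1/4).
T = 294 K.

T ≈ 294 K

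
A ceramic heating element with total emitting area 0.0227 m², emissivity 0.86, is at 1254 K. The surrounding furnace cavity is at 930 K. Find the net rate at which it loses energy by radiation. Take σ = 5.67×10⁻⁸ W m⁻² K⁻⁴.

Q = εσA(T⁴ − T_s⁴). T⁴ − T_s⁴ = (1254)⁴ − (930)⁴ = 2.47×10^12 − 7.48×10^11 = 1.72×10^12 K⁴.
Q = 0.86 × 5.67×10⁻⁸ × 0.0227 × 1.72×10^12 = 1910 W.

Q ≈ 1910 W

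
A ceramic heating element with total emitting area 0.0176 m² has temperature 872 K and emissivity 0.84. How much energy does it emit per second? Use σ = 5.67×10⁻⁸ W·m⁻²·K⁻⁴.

P ≈ 485 W

P = εσAT⁴ = 0.84 × 5.67×10⁻⁸ × 0.0176 × (872)⁴ = 0.84 × 5.67×10⁻⁸ × 0.0176 × 5.78×10^11.
P = 485 W.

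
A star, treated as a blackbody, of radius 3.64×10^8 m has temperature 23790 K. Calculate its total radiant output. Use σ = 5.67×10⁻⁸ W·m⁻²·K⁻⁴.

A = 4πr² = 4π × (3.64×10^8)² = 1.66×10^18 m².
P = σAT⁴ = 5.67×10⁻⁸ × 1.66×10^18 × (23790)⁴ = 5.67×10⁻⁸ × 1.66×10^18 × 3.20×10^17.
P = 3.02×10^28 W.

P ≈ 3.02×10^28 W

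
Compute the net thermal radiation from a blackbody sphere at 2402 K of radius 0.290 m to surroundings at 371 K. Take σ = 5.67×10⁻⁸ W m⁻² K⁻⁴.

A = 4πr² = 4π × (0.290)² = 1.06 m².
Q = σA(T⁴ − T_s⁴). T⁴ − T_s⁴ = (2402)⁴ − (371)⁴ = 3.33×10^13 − 1.89×10^10 = 3.33×10^13 K⁴.
Q = 5.67×10⁻⁸ × 1.06 × 3.33×10^13 = 1.99×10^6 W.

Q ≈ 1.99×10^6 W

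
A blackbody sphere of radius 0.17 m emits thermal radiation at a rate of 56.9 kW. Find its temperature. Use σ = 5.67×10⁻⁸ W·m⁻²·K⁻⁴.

T ≈ 1290 K

A = 4πr² = 4π × (0.17)² = 0.363 m².
From P = σAT⁴, T = (P / σA)^(1/4) = (56900 / (5.67×10⁻⁸ × 0.363))^(1/4).
T = (2.76×10^12)^(1/4) = 1290 K.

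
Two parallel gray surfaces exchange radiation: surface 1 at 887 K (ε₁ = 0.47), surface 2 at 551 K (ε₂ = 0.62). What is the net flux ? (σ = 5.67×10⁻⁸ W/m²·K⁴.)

For two large parallel gray plates, q = σ(T₁⁴ − T₂⁴) / (1/ε₁ + 1/ε₂ − 1).
1/ε₁ + 1/ε₂ − 1 = 1/0.47 + 1/0.62 − 1 = 2.741.
T₁⁴ − T₂⁴ = 6.19×10^11 − 9.22×10^10 = 5.27×10^11 K⁴.
q = 5.67×10⁻⁸ × 5.27×10^11 / 2.741 = 10900 W/m².

q ≈ 10900 W/m²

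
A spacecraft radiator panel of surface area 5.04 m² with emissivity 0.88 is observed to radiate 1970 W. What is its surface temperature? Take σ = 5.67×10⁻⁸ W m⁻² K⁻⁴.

T ≈ 298 K

From P = εσAT⁴, T = (P / εσA)^(1/4) = (1970 / (0.88 × 5.67×10⁻⁸ × 5.04))^(1/4).
T = (7.83×10^9)^(1/4) = 298 K.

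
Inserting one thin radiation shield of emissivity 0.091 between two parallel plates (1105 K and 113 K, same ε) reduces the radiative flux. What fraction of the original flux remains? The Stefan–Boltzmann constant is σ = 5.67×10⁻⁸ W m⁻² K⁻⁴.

ratio ≈ 0.500

With N identical shields there are N+1 = 2 gaps in series, each with the same radiative resistance, so the flux falls to 1/(N+1) of its unshielded value.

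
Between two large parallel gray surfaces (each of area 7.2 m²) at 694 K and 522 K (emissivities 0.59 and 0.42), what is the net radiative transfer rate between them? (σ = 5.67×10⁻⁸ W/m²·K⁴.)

For two large parallel gray plates, q = σ(T₁⁴ − T₂⁴) / (1/ε₁ + 1/ε₂ − 1).
1/ε₁ + 1/ε₂ − 1 = 1/0.59 + 1/0.42 − 1 = 3.076.
T₁⁴ − T₂⁴ = 2.32×10^11 − 7.42×10^10 = 1.58×10^11 K⁴.
q = 5.67×10⁻⁸ × 1.58×10^11 / 3.076 = 2910 W/m².
Q = q·A = 2910 × 7.2 = 20900 W.

Q ≈ 20900 W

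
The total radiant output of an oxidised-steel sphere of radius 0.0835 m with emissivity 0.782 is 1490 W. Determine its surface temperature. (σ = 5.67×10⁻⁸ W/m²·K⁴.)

A = 4πr² = 4π × (0.0835)² = 0.0876 m².
From P = εσAT⁴, T = (P / εσA)^(1/4) = (1490 / (0.782 × 5.67×10⁻⁸ × 0.0876))^(1/4).
T = (3.84×10^11)^(1/4) = 787 K.

T ≈ 787 K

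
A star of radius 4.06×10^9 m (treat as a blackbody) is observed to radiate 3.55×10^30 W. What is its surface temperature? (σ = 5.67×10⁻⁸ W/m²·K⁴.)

T ≈ 23400 K

A = 4πr² = 4π × (4.06×10^9)² = 2.07×10^20 m².
From P = σAT⁴, T = (P / σA)^(1/4) = (3.55×10^30 / (5.67×10⁻⁸ × 2.07×10^20))^(1/4).
T = (3.02×10^17)^(1/4) = 23400 K.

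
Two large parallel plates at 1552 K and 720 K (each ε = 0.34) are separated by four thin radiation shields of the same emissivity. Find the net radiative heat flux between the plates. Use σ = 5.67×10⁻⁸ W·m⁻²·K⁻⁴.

Each of the 5 gaps contributes resistance (2/ε − 1) = 2/0.34 − 1 = 4.882; total = 24.41.
q = σ(T₁⁴ − T₂⁴) / 24.41 = 5.67×10⁻⁸ × 5.53×10^12 / 24.41 = 12900 W/m².

q ≈ 12900 W/m²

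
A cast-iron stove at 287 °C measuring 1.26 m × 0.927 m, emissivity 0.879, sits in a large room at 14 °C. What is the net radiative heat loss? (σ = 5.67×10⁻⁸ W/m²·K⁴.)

Q ≈ 5330 W

A = 1.26 × 0.927 = 1.17 m².
Convert: 287 °C = 560 K; 14 °C = 287 K.
Q = εσA(T⁴ − T_s⁴). T⁴ − T_s⁴ = (560)⁴ − (287)⁴ = 9.83×10^10 − 6.78×10^9 = 9.16×10^10 K⁴.
Q = 0.879 × 5.67×10⁻⁸ × 1.17 × 9.16×10^10 = 5330 W.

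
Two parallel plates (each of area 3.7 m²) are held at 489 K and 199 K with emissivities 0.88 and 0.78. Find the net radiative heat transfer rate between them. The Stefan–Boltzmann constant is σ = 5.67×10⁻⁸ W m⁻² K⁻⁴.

Q ≈ 8230 W

For two large parallel gray plates, q = σ(T₁⁴ − T₂⁴) / (1/ε₁ + 1/ε₂ − 1).
1/ε₁ + 1/ε₂ − 1 = 1/0.88 + 1/0.78 − 1 = 1.418.
T₁⁴ − T₂⁴ = 5.72×10^10 − 1.57×10^9 = 5.56×10^10 K⁴.
q = 5.67×10⁻⁸ × 5.56×10^10 / 1.418 = 2220 W/m².
Q = q·A = 2220 × 3.7 = 8230 W.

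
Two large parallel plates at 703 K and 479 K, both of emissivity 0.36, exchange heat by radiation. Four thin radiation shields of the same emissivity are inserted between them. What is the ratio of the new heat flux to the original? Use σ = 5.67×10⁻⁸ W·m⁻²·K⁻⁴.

ratio ≈ 0.200

With N identical shields there are N+1 = 5 gaps in series, each with the same radiative resistance, so the flux falls to 1/(N+1) of its unshielded value.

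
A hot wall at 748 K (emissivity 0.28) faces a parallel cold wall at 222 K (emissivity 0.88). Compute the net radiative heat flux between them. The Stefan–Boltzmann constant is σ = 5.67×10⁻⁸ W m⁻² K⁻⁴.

q ≈ 4750 W/m²

For two large parallel gray plates, q = σ(T₁⁴ − T₂⁴) / (1/ε₁ + 1/ε₂ − 1).
1/ε₁ + 1/ε₂ − 1 = 1/0.28 + 1/0.88 − 1 = 3.708.
T₁⁴ − T₂⁴ = 3.13×10^11 − 2.43×10^9 = 3.11×10^11 K⁴.
q = 5.67×10⁻⁸ × 3.11×10^11 / 3.708 = 4750 W/m².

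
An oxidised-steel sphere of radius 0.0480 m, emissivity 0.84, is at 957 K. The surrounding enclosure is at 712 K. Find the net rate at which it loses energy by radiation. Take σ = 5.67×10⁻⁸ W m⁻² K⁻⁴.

A = 4πr² = 4π × (0.0480)² = 0.0290 m².
Q = εσA(T⁴ − T_s⁴). T⁴ − T_s⁴ = (957)⁴ − (712)⁴ = 8.39×10^11 − 2.57×10^11 = 5.82×10^11 K⁴.
Q = 0.84 × 5.67×10⁻⁸ × 0.0290 × 5.82×10^11 = 802 W.

Q ≈ 802 W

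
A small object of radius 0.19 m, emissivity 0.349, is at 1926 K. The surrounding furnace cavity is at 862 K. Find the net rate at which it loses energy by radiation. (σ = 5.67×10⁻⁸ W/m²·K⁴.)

Q ≈ 1.19×10^5 W

A = 4πr² = 4π × (0.19)² = 0.454 m².
Q = εσA(T⁴ − T_s⁴). T⁴ − T_s⁴ = (1926)⁴ − (862)⁴ = 1.38×10^13 − 5.52×10^11 = 1.32×10^13 K⁴.
Q = 0.349 × 5.67×10⁻⁸ × 0.454 × 1.32×10^13 = 1.19×10^5 W.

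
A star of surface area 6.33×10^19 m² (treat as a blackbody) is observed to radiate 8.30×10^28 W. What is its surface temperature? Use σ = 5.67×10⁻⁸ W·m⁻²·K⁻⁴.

From P = σAT⁴, T = (P / σA)^(1/4) = (8.30×10^28 / (5.67×10⁻⁸ × 6.33×10^19))^(1/4).
T = (2.31×10^16)^(1/4) = 12300 K.

T ≈ 12300 K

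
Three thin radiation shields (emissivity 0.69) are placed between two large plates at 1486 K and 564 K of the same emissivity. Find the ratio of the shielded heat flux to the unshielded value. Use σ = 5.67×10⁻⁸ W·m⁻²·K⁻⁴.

ratio ≈ 0.250

With N identical shields there are N+1 = 4 gaps in series, each with the same radiative resistance, so the flux falls to 1/(N+1) of its unshielded value.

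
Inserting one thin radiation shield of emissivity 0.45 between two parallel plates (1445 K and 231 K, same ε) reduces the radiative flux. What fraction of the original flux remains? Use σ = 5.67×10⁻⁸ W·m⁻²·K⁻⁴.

ratio ≈ 0.500

With N identical shields there are N+1 = 2 gaps in series, each with the same radiative resistance, so the flux falls to 1/(N+1) of its unshielded value.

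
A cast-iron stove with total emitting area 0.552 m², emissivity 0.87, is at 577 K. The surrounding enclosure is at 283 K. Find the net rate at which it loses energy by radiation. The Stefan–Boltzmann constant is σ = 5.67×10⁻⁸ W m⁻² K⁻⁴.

Q = εσA(T⁴ − T_s⁴). T⁴ − T_s⁴ = (577)⁴ − (283)⁴ = 1.11×10^11 − 6.41×10^9 = 1.04×10^11 K⁴.
Q = 0.87 × 5.67×10⁻⁸ × 0.552 × 1.04×10^11 = 2840 W.

Q ≈ 2840 W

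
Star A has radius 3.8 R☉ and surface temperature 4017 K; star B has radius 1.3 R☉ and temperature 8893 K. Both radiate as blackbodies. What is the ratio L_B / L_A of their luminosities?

L = 4πR²σT⁴ ∝ R²T⁴, so L_B/L_A = (1.3/3.8)² × (8893/4017)⁴ = 0.117 × 24.0 = 2.81.

L_B/L_A ≈ 2.81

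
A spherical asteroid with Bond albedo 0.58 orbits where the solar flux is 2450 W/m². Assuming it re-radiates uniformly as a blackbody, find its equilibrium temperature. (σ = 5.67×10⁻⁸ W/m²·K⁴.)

Power absorbed = (1−a)S·πR²; power emitted = 4πR²σT⁴. Equating and cancelling πR²:
T = ((1−a)S / 4σ)^(1/4) = (1030 / (4 × 5.67×10⁻⁸))^(1/4) = (4.54×10^9)^(1/4).
T = 260 K.

T ≈ 260 K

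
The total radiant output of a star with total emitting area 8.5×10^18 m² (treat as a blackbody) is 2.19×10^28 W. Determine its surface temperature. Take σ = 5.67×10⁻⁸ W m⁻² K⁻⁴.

From P = σAT⁴, T = (P / σA)^(1/4) = (2.19×10^28 / (5.67×10⁻⁸ × 8.50×10^18))^(1/4).
T = (4.54×10^16)^(1/4) = 14600 K.

T ≈ 14600 K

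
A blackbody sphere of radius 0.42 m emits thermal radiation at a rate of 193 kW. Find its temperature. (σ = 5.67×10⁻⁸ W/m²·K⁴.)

A = 4πr² = 4π × (0.42)² = 2.22 m².
From P = σAT⁴, T = (P / σA)^(1/4) = (1.93×10^5 / (5.67×10⁻⁸ × 2.22))^(1/4).
T = (1.54×10^12)^(1/4) = 1110 K.

T ≈ 1110 K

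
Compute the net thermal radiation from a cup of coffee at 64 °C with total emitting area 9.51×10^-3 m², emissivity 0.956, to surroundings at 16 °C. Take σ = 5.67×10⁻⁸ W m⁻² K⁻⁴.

Q ≈ 3.05 W

Convert: 64 °C = 337 K; 16 °C = 289 K.
Q = εσA(T⁴ − T_s⁴). T⁴ − T_s⁴ = (337)⁴ − (289)⁴ = 1.29×10^10 − 6.98×10^9 = 5.92×10^9 K⁴.
Q = 0.956 × 5.67×10⁻⁸ × 9.51×10^-3 × 5.92×10^9 = 3.05 W.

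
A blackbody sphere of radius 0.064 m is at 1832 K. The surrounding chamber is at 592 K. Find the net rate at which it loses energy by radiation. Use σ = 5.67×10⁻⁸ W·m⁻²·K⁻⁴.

Q ≈ 32500 W

A = 4πr² = 4π × (0.064)² = 0.0515 m².
Q = σA(T⁴ − T_s⁴). T⁴ − T_s⁴ = (1832)⁴ − (592)⁴ = 1.13×10^13 − 1.23×10^11 = 1.11×10^13 K⁴.
Q = 5.67×10⁻⁸ × 0.0515 × 1.11×10^13 = 32500 W.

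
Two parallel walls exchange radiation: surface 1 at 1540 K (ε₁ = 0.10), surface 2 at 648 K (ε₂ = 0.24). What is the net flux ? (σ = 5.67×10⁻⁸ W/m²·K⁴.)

q ≈ 23500 W/m²

For two large parallel gray plates, q = σ(T₁⁴ − T₂⁴) / (1/ε₁ + 1/ε₂ − 1).
1/ε₁ + 1/ε₂ − 1 = 1/0.10 + 1/0.24 − 1 = 13.17.
T₁⁴ − T₂⁴ = 5.62×10^12 − 1.76×10^11 = 5.45×10^12 K⁴.
q = 5.67×10⁻⁸ × 5.45×10^12 / 13.17 = 23500 W/m².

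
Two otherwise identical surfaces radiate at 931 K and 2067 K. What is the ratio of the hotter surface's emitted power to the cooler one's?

P ∝ T⁴, so the ratio is (2067/931)⁴ = (2.220)⁴ = 24.3.

ratio ≈ 24.3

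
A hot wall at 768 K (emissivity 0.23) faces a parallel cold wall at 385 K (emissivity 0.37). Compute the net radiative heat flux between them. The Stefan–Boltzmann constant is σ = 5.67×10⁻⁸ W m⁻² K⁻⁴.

For two large parallel gray plates, q = σ(T₁⁴ − T₂⁴) / (1/ε₁ + 1/ε₂ − 1).
1/ε₁ + 1/ε₂ − 1 = 1/0.23 + 1/0.37 − 1 = 6.051.
T₁⁴ − T₂⁴ = 3.48×10^11 − 2.20×10^10 = 3.26×10^11 K⁴.
q = 5.67×10⁻⁸ × 3.26×10^11 / 6.051 = 3050 W/m².

q ≈ 3050 W/m²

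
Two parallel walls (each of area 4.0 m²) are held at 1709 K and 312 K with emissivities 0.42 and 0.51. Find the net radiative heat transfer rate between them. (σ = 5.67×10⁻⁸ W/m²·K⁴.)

For two large parallel gray plates, q = σ(T₁⁴ − T₂⁴) / (1/ε₁ + 1/ε₂ − 1).
1/ε₁ + 1/ε₂ − 1 = 1/0.42 + 1/0.51 − 1 = 3.342.
T₁⁴ − T₂⁴ = 8.53×10^12 − 9.48×10^9 = 8.52×10^12 K⁴.
q = 5.67×10⁻⁸ × 8.52×10^12 / 3.342 = 1.45×10^5 W/m².
Q = q·A = 1.45×10^5 × 4.0 = 5.78×10^5 W.

Q ≈ 5.78×10^5 W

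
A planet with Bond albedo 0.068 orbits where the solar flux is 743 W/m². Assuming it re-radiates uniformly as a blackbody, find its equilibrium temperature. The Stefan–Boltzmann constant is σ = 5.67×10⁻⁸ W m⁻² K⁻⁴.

Power absorbed = (1−a)S·πR²; power emitted = 4πR²σT⁴. Equating and cancelling πR²:
T = ((1−a)S / 4σ)^(1/4) = (692 / (4 × 5.67×10⁻⁸))^(1/4) = (3.05×10^9)^(1/4).
T = 235 K.

T ≈ 235 K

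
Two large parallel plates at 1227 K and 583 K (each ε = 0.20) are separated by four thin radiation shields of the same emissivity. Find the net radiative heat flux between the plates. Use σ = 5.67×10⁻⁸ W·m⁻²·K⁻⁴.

q ≈ 2710 W/m²

Each of the 5 gaps contributes resistance (2/ε − 1) = 2/0.20 − 1 = 9.000; total = 45.00.
q = σ(T₁⁴ − T₂⁴) / 45.00 = 5.67×10⁻⁸ × 2.15×10^12 / 45.00 = 2710 W/m².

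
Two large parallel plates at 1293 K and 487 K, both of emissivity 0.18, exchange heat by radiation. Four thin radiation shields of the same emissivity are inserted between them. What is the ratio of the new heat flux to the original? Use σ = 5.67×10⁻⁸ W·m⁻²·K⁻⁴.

With N identical shields there are N+1 = 5 gaps in series, each with the same radiative resistance, so the flux falls to 1/(N+1) of its unshielded value.

ratio ≈ 0.200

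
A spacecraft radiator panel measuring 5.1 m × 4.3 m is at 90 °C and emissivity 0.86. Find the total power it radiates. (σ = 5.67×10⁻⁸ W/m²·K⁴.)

A = 5.1 × 4.3 = 21.9 m².
90 °C = 363 K.
Stefan–Boltzmann: P = εσAT⁴ = 0.86 × 5.67×10⁻⁸ × 21.9 × (363)⁴ = 0.86 × 5.67×10⁻⁸ × 21.9 × 1.74×10^10.
P = 18600 W.

P ≈ 18600 W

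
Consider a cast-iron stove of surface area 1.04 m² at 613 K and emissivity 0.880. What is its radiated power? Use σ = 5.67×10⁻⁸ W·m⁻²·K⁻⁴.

P ≈ 7330 W

Stefan–Boltzmann: P = εσAT⁴ = 0.880 × 5.67×10⁻⁸ × 1.04 × (613)⁴ = 0.880 × 5.67×10⁻⁸ × 1.04 × 1.41×10^11.
P = 7330 W.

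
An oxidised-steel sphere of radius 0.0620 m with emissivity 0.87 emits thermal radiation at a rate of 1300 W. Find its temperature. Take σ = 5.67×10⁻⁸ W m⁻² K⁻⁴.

A = 4πr² = 4π × (0.0620)² = 0.0483 m².
From P = εσAT⁴, T = (P / εσA)^(1/4) = (1300 / (0.87 × 5.67×10⁻⁸ × 0.0483))^(1/4).
T = (5.46×10^11)^(1/4) = 859 K.

T ≈ 859 K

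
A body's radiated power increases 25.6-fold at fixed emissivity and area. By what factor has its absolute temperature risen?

factor ≈ 2.25

P ∝ T⁴ ⇒ T ∝ P^(1/4), so T scales by (25.6)^(1/4) = 2.25.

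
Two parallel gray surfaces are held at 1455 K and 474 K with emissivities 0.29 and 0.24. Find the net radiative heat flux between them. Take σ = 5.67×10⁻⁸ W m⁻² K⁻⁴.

q ≈ 38000 W/m²

For two large parallel gray plates, q = σ(T₁⁴ − T₂⁴) / (1/ε₁ + 1/ε₂ − 1).
1/ε₁ + 1/ε₂ − 1 = 1/0.29 + 1/0.24 − 1 = 6.615.
T₁⁴ − T₂⁴ = 4.48×10^12 − 5.05×10^10 = 4.43×10^12 K⁴.
q = 5.67×10⁻⁸ × 4.43×10^12 / 6.615 = 38000 W/m².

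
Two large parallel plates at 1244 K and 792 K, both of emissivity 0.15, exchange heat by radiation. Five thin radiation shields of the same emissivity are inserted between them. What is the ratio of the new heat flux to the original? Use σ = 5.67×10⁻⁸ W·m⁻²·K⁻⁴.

ratio ≈ 0.167

With N identical shields there are N+1 = 6 gaps in series, each with the same radiative resistance, so the flux falls to 1/(N+1) of its unshielded value.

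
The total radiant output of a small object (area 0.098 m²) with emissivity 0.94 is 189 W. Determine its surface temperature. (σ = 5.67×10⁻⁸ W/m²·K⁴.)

T ≈ 436 K

From P = εσAT⁴, T = (P / εσA)^(1/4) = (189 / (0.94 × 5.67×10⁻⁸ × 0.0980))^(1/4).
T = (3.62×10^10)^(1/4) = 436 K.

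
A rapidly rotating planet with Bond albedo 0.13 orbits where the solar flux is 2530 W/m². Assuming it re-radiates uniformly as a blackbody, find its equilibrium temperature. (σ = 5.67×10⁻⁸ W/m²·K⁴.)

T ≈ 314 K

Power absorbed = (1−a)S·πR²; power emitted = 4πR²σT⁴. Equating and cancelling πR²:
T = ((1−a)S / 4σ)^(1/4) = (2200 / (4 × 5.67×10⁻⁸))^(1/4) = (9.71×10^9)^(1/4).
T = 314 K.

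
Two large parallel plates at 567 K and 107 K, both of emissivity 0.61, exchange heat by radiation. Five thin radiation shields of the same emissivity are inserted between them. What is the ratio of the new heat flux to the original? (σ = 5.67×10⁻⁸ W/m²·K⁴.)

ratio ≈ 0.167

With N identical shields there are N+1 = 6 gaps in series, each with the same radiative resistance, so the flux falls to 1/(N+1) of its unshielded value.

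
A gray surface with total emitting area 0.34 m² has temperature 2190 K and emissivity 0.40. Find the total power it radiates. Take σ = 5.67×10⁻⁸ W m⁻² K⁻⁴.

Stefan–Boltzmann: P = εσAT⁴ = 0.40 × 5.67×10⁻⁸ × 0.340 × (2190)⁴ = 0.40 × 5.67×10⁻⁸ × 0.340 × 2.30×10^13.
P = 1.77×10^5 W.

P ≈ 1.77×10^5 W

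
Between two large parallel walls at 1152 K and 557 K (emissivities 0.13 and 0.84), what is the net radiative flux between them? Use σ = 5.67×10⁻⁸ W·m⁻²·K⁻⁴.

For two large parallel gray plates, q = σ(T₁⁴ − T₂⁴) / (1/ε₁ + 1/ε₂ − 1).
1/ε₁ + 1/ε₂ − 1 = 1/0.13 + 1/0.84 − 1 = 7.883.
T₁⁴ − T₂⁴ = 1.76×10^12 − 9.63×10^10 = 1.66×10^12 K⁴.
q = 5.67×10⁻⁸ × 1.66×10^12 / 7.883 = 12000 W/m².

q ≈ 12000 W/m²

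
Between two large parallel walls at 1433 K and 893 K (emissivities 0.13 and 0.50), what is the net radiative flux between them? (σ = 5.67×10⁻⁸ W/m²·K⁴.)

For two large parallel gray plates, q = σ(T₁⁴ − T₂⁴) / (1/ε₁ + 1/ε₂ − 1).
1/ε₁ + 1/ε₂ − 1 = 1/0.13 + 1/0.50 − 1 = 8.692.
T₁⁴ − T₂⁴ = 4.22×10^12 − 6.36×10^11 = 3.58×10^12 K⁴.
q = 5.67×10⁻⁸ × 3.58×10^12 / 8.692 = 23400 W/m².

q ≈ 23400 W/m²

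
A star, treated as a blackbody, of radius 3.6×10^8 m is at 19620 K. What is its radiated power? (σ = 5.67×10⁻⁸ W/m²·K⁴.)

P ≈ 1.37×10^28 W

A = 4πr² = 4π × (3.6×10^8)² = 1.63×10^18 m².
P = σAT⁴ = 5.67×10⁻⁸ × 1.63×10^18 × (19620)⁴ = 5.67×10⁻⁸ × 1.63×10^18 × 1.48×10^17.
P = 1.37×10^28 W.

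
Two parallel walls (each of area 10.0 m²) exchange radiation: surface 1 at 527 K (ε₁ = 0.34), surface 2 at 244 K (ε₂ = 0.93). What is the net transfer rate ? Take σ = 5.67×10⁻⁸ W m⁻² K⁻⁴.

Q ≈ 13800 W

For two large parallel gray plates, q = σ(T₁⁴ − T₂⁴) / (1/ε₁ + 1/ε₂ − 1).
1/ε₁ + 1/ε₂ − 1 = 1/0.34 + 1/0.93 − 1 = 3.016.
T₁⁴ − T₂⁴ = 7.71×10^10 − 3.54×10^9 = 7.36×10^10 K⁴.
q = 5.67×10⁻⁸ × 7.36×10^10 / 3.016 = 1380 W/m².
Q = q·A = 1380 × 10.0 = 13800 W.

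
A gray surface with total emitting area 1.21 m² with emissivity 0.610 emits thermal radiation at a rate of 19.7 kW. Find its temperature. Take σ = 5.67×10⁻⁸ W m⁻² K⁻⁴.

T ≈ 828 K

From P = εσAT⁴, T = (P / εσA)^(1/4) = (19700 / (0.610 × 5.67×10⁻⁸ × 1.21))^(1/4).
T = (4.71×10^11)^(1/4) = 828 K.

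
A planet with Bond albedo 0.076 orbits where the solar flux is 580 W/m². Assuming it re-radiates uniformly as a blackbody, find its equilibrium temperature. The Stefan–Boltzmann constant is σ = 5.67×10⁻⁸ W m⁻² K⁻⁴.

Power absorbed = (1−a)S·πR²; power emitted = 4πR²σT⁴. Equating and cancelling πR²:
T = ((1−a)S / 4σ)^(1/4) = (536 / (4 × 5.67×10⁻⁸))^(1/4) = (2.36×10^9)^(1/4).
T = 220 K.

T ≈ 220 K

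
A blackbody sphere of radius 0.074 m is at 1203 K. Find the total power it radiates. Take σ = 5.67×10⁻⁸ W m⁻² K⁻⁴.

A = 4πr² = 4π × (0.074)² = 0.0688 m².
P = σAT⁴ = 5.67×10⁻⁸ × 0.0688 × (1203)⁴ = 5.67×10⁻⁸ × 0.0688 × 2.09×10^12.
P = 8170 W.

P ≈ 8170 W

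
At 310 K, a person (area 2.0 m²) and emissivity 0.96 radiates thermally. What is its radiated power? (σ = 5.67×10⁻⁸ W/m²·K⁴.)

P ≈ 1010 W

P = εσAT⁴ = 0.96 × 5.67×10⁻⁸ × 2.00 × (310)⁴ = 0.96 × 5.67×10⁻⁸ × 2.00 × 9.24×10^9.
P = 1010 W.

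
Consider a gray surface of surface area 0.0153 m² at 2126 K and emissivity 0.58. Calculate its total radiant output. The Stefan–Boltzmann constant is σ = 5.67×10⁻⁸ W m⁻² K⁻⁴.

P ≈ 10300 W

Stefan–Boltzmann: P = εσAT⁴ = 0.58 × 5.67×10⁻⁸ × 0.0153 × (2126)⁴ = 0.58 × 5.67×10⁻⁸ × 0.0153 × 2.04×10^13.
P = 10300 W.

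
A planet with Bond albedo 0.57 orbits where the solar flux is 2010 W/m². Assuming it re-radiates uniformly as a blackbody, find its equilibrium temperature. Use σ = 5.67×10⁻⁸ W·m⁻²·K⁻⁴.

T ≈ 248 K

Power absorbed = (1−a)S·πR²; power emitted = 4πR²σT⁴. Equating and cancelling πR²:
T = ((1−a)S / 4σ)^(1/4) = (864 / (4 × 5.67×10⁻⁸))^(1/4) = (3.81×10^9)^(1/4).
T = 248 K.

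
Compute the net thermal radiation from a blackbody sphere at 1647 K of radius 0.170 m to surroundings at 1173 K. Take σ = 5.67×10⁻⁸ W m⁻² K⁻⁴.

A = 4πr² = 4π × (0.170)² = 0.363 m².
Q = σA(T⁴ − T_s⁴). T⁴ − T_s⁴ = (1647)⁴ − (1173)⁴ = 7.36×10^12 − 1.89×10^12 = 5.47×10^12 K⁴.
Q = 5.67×10⁻⁸ × 0.363 × 5.47×10^12 = 1.13×10^5 W.

Q ≈ 1.13×10^5 W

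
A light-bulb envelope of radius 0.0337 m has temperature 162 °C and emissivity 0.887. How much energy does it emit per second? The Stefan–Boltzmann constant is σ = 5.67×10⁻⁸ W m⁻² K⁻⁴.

A = 4πr² = 4π × (0.0337)² = 0.0143 m².
162 °C = 435 K.
P = εσAT⁴ = 0.887 × 5.67×10⁻⁸ × 0.0143 × (435)⁴ = 0.887 × 5.67×10⁻⁸ × 0.0143 × 3.58×10^10.
P = 25.7 W.

P ≈ 25.7 W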